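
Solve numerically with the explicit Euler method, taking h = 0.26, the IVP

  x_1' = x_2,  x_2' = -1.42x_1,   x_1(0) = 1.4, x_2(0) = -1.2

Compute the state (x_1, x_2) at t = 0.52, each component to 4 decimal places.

0.6416, -2.1186

Euler on (x_1,x_2): x_1_{n+1} = x_1_n + h·x_1', x_2_{n+1} = x_2_n + h·x_2'.
0.000000: (1.400000, -1.200000); f=(-1.200000, -1.988000) → (1.088000, -1.716880)
0.260000: (1.088000, -1.716880); f=(-1.716880, -1.544960) → (0.641611, -2.118570)
(x_1(0.52), x_2(0.52)) ≈ (0.6416, -2.1186)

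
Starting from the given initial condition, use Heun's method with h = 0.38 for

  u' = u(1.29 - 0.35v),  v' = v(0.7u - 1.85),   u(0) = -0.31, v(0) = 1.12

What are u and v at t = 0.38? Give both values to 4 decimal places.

Heun on (u,v): k1 = f(t_n, state_n); k2 = f(t_n + h, state_n + h·k1); state_{n+1} = state_n + (h/2)·(k1 + k2).
0.000000: (-0.310000, 1.120000)
  k1 = (-0.278380, -2.315040)
  predictor → (-0.415784, 0.240285)
  k2 = (-0.501395, -0.514462)
  → (-0.458157, 0.582395)
(u(0.38), v(0.38)) ≈ (-0.4582, 0.5824)

-0.4582, 0.5824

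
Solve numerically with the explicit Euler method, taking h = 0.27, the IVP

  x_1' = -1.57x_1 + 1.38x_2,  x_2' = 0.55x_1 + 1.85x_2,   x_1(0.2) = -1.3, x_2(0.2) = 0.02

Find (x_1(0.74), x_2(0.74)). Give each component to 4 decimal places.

-0.4879, -0.3546

Euler on (x_1,x_2): x_1_{n+1} = x_1_n + h·x_1', x_2_{n+1} = x_2_n + h·x_2'.
0.200000: (-1.300000, 0.020000); f=(2.068600, -0.678000) → (-0.741478, -0.163060)
0.470000: (-0.741478, -0.163060); f=(0.939098, -0.709474) → (-0.487922, -0.354618)
(x_1(0.74), x_2(0.74)) ≈ (-0.4879, -0.3546)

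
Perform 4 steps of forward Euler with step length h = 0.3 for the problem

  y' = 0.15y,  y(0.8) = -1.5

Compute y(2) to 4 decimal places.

Euler: y_{n+1} = y_n + h·f(t_n, y_n).
t=0.800000, y=-1.500000: f=-0.225000 → y ← -1.500000 + 0.3·(-0.225000) = -1.567500
t=1.100000, y=-1.567500: f=-0.235125 → y ← -1.567500 + 0.3·(-0.235125) = -1.638037
t=1.400000, y=-1.638037: f=-0.245706 → y ← -1.638037 + 0.3·(-0.245706) = -1.711749
t=1.700000, y=-1.711749: f=-0.256762 → y ← -1.711749 + 0.3·(-0.256762) = -1.788778
y(2) ≈ -1.7888

-1.7888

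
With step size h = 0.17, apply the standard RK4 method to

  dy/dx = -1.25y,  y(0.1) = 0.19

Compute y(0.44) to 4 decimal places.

0.1242

RK4: k1 = f(x_n, y_n); k2 = f(x_n + h/2, y_n + (h/2)·k1); k3 = f(x_n + h/2, y_n + (h/2)·k2); k4 = f(x_n + h, y_n + h·k3); y_{n+1} = y_n + (h/6)·(k1 + 2k2 + 2k3 + k4).
x=0.100000, y=0.190000:
  k1 = f(0.100000, 0.190000) = -0.237500
  k2 = f(0.185000, 0.169813) = -0.212266
  k3 = f(0.185000, 0.171957) = -0.214947
  k4 = f(0.270000, 0.153459) = -0.191824
  y ← 0.190000 + (0.17/6)·(k1 + 2k2 + 2k3 + k4) = 0.153627
x=0.270000, y=0.153627:
  k1 = f(0.270000, 0.153627) = -0.192034
  k2 = f(0.355000, 0.137304) = -0.171630
  k3 = f(0.355000, 0.139039) = -0.173798
  k4 = f(0.440000, 0.124081) = -0.155102
  y ← 0.153627 + (0.17/6)·(k1 + 2k2 + 2k3 + k4) = 0.124217
y(0.44) ≈ 0.1242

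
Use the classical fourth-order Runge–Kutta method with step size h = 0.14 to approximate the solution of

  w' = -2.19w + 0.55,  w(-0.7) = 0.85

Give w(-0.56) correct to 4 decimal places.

RK4: k1 = f(s_n, w_n); k2 = f(s_n + h/2, w_n + (h/2)·k1); k3 = f(s_n + h/2, w_n + (h/2)·k2); k4 = f(s_n + h, w_n + h·k3); w_{n+1} = w_n + (h/6)·(k1 + 2k2 + 2k3 + k4).
s=-0.700000, w=0.850000:
  k1 = f(-0.700000, 0.850000) = -1.311500
  k2 = f(-0.630000, 0.758195) = -1.110447
  k3 = f(-0.630000, 0.772269) = -1.141268
  k4 = f(-0.560000, 0.690222) = -0.961587
  w ← 0.850000 + (0.14/6)·(k1 + 2k2 + 2k3 + k4) = 0.691881
w(-0.56) ≈ 0.6919

0.6919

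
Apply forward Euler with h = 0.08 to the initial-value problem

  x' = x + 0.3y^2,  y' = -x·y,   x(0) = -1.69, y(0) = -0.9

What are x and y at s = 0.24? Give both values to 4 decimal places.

-2.0464, -1.3494

Euler on (x,y): x_{n+1} = x_n + h·x', y_{n+1} = y_n + h·y'.
0.000000: (-1.690000, -0.900000); f=(-1.447000, -1.521000) → (-1.805760, -1.021680)
0.080000: (-1.805760, -1.021680); f=(-1.492611, -1.844909) → (-1.925169, -1.169273)
0.160000: (-1.925169, -1.169273); f=(-1.515009, -2.251047) → (-2.046370, -1.349357)
(x(0.24), y(0.24)) ≈ (-2.0464, -1.3494)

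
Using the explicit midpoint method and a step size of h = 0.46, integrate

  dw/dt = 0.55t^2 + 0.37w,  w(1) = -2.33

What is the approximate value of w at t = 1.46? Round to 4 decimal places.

-2.3560

Midpoint: k1 = f(t_n, w_n); k2 = f(t_n + h/2, w_n + (h/2)·k1); w_{n+1} = w_n + h·k2.
t=1.000000, w=-2.330000:
  k1 = f(1.000000, -2.330000) = -0.312100
  k2 = f(1.230000, -2.401783) = -0.056565
  w ← -2.330000 + 0.46·(-0.056565) = -2.356020
w(1.46) ≈ -2.3560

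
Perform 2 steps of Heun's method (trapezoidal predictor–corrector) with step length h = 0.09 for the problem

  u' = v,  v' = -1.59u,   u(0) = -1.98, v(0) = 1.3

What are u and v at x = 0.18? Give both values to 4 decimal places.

Heun on (u,v): k1 = f(x_n, state_n); k2 = f(x_n + h, state_n + h·k1); state_{n+1} = state_n + (h/2)·(k1 + k2).
0.000000: (-1.980000, 1.300000)
  k1 = (1.300000, 3.148200)
  predictor → (-1.863000, 1.583338)
  k2 = (1.583338, 2.962170)
  → (-1.850250, 1.574967)
0.090000: (-1.850250, 1.574967)
  k1 = (1.574967, 2.941897)
  predictor → (-1.708503, 1.839737)
  k2 = (1.839737, 2.716519)
  → (-1.696588, 1.829595)
(u(0.18), v(0.18)) ≈ (-1.6966, 1.8296)

-1.6966, 1.8296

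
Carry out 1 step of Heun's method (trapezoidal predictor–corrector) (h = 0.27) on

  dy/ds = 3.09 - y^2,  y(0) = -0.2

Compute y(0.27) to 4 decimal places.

Heun: k1 = f(s_n, y_n); k2 = f(s_n + h, y_n + h·k1); y_{n+1} = y_n + (h/2)·(k1 + k2).
s=0.000000, y=-0.200000:
  k1 = f(0.000000, -0.200000) = 3.050000
  k2 = f(0.270000, 0.623500) = 2.701248
  y ← -0.200000 + (0.27/2)·(3.050000 + 2.701248) = 0.576418
y(0.27) ≈ 0.5764

0.5764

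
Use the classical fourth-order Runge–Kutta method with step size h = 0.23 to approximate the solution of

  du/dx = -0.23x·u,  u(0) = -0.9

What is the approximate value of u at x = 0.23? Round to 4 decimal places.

-0.8945

RK4: k1 = f(x_n, u_n); k2 = f(x_n + h/2, u_n + (h/2)·k1); k3 = f(x_n + h/2, u_n + (h/2)·k2); k4 = f(x_n + h, u_n + h·k3); u_{n+1} = u_n + (h/6)·(k1 + 2k2 + 2k3 + k4).
x=0.000000, u=-0.900000:
  k1 = f(0.000000, -0.900000) = 0.000000
  k2 = f(0.115000, -0.900000) = 0.023805
  k3 = f(0.115000, -0.897262) = 0.023733
  k4 = f(0.230000, -0.894542) = 0.047321
  u ← -0.900000 + (0.23/6)·(k1 + 2k2 + 2k3 + k4) = -0.894541
u(0.23) ≈ -0.8945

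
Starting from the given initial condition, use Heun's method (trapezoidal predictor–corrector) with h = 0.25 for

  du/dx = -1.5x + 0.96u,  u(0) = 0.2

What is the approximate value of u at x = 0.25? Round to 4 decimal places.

0.2069

Heun: k1 = f(x_n, u_n); k2 = f(x_n + h, u_n + h·k1); u_{n+1} = u_n + (h/2)·(k1 + k2).
x=0.000000, u=0.200000:
  k1 = f(0.000000, 0.200000) = 0.192000
  k2 = f(0.250000, 0.248000) = -0.136920
  u ← 0.200000 + (0.25/2)·(0.192000 + (-0.136920)) = 0.206885
u(0.25) ≈ 0.2069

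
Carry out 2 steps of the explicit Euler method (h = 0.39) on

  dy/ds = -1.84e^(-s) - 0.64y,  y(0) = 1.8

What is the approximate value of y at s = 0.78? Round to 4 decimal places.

Euler: y_{n+1} = y_n + h·f(s_n, y_n).
s=0.000000, y=1.800000: f=-2.992000 → y ← 1.800000 + 0.39·(-2.992000) = 0.633120
s=0.390000, y=0.633120: f=-1.650981 → y ← 0.633120 + 0.39·(-1.650981) = -0.010763
y(0.78) ≈ -0.0108

-0.0108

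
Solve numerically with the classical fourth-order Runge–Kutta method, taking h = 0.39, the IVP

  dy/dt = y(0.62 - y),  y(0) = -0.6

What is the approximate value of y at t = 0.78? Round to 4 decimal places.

-2.4204

RK4: k1 = f(t_n, y_n); k2 = f(t_n + h/2, y_n + (h/2)·k1); k3 = f(t_n + h/2, y_n + (h/2)·k2); k4 = f(t_n + h, y_n + h·k3); y_{n+1} = y_n + (h/6)·(k1 + 2k2 + 2k3 + k4).
t=0.000000, y=-0.600000:
  k1 = f(0.000000, -0.600000) = -0.732000
  k2 = f(0.195000, -0.742740) = -1.012162
  k3 = f(0.195000, -0.797371) = -1.130172
  k4 = f(0.390000, -1.040767) = -1.728471
  y ← -0.600000 + (0.39/6)·(k1 + 2k2 + 2k3 + k4) = -1.038434
t=0.390000, y=-1.038434:
  k1 = f(0.390000, -1.038434) = -1.722174
  k2 = f(0.585000, -1.374258) = -2.740625
  k3 = f(0.585000, -1.572856) = -3.449046
  k4 = f(0.780000, -2.383562) = -7.159175
  y ← -1.038434 + (0.39/6)·(k1 + 2k2 + 2k3 + k4) = -2.420379
y(0.78) ≈ -2.4204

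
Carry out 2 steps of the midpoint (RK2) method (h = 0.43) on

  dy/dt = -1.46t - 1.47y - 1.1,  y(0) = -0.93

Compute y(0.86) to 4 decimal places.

Midpoint: k1 = f(t_n, y_n); k2 = f(t_n + h/2, y_n + (h/2)·k1); y_{n+1} = y_n + h·k2.
t=0.000000, y=-0.930000:
  k1 = f(0.000000, -0.930000) = 0.267100
  k2 = f(0.215000, -0.872574) = -0.131217
  y ← -0.930000 + 0.43·(-0.131217) = -0.986423
t=0.430000, y=-0.986423:
  k1 = f(0.430000, -0.986423) = -0.277758
  k2 = f(0.645000, -1.046141) = -0.503872
  y ← -0.986423 + 0.43·(-0.503872) = -1.203088
y(0.86) ≈ -1.2031

-1.2031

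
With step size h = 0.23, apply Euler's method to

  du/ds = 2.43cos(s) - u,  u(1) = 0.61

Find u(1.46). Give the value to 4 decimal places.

0.7810

Euler: u_{n+1} = u_n + h·f(s_n, u_n).
s=1.000000, u=0.610000: f=0.702935 → u ← 0.610000 + 0.23·0.702935 = 0.771675
s=1.230000, u=0.771675: f=0.040523 → u ← 0.771675 + 0.23·0.040523 = 0.780995
u(1.46) ≈ 0.7810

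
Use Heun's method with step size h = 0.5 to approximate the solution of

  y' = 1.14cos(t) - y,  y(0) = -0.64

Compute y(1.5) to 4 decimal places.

0.2687

Heun: k1 = f(t_n, y_n); k2 = f(t_n + h, y_n + h·k1); y_{n+1} = y_n + (h/2)·(k1 + k2).
t=0.000000, y=-0.640000:
  k1 = f(0.000000, -0.640000) = 1.780000
  k2 = f(0.500000, 0.250000) = 0.750444
  y ← -0.640000 + (0.5/2)·(1.780000 + 0.750444) = -0.007389
t=0.500000, y=-0.007389:
  k1 = f(0.500000, -0.007389) = 1.007833
  k2 = f(1.000000, 0.496528) = 0.119417
  y ← -0.007389 + (0.5/2)·(1.007833 + 0.119417) = 0.274424
t=1.000000, y=0.274424:
  k1 = f(1.000000, 0.274424) = 0.341521
  k2 = f(1.500000, 0.445184) = -0.364544
  y ← 0.274424 + (0.5/2)·(0.341521 + (-0.364544)) = 0.268668
y(1.5) ≈ 0.2687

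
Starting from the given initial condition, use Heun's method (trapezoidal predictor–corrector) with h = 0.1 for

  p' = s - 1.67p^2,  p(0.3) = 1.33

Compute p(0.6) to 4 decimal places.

Heun: k1 = f(s_n, p_n); k2 = f(s_n + h, p_n + h·k1); p_{n+1} = p_n + (h/2)·(k1 + k2).
s=0.300000, p=1.330000:
  k1 = f(0.300000, 1.330000) = -2.654063
  k2 = f(0.400000, 1.064594) = -1.492711
  p ← 1.330000 + (0.1/2)·(-2.654063 + (-1.492711)) = 1.122661
s=0.400000, p=1.122661:
  k1 = f(0.400000, 1.122661) = -1.704815
  k2 = f(0.500000, 0.952180) = -1.014099
  p ← 1.122661 + (0.1/2)·(-1.704815 + (-1.014099)) = 0.986716
s=0.500000, p=0.986716:
  k1 = f(0.500000, 0.986716) = -1.125925
  k2 = f(0.600000, 0.874123) = -0.676032
  p ← 0.986716 + (0.1/2)·(-1.125925 + (-0.676032)) = 0.896618
p(0.6) ≈ 0.8966

0.8966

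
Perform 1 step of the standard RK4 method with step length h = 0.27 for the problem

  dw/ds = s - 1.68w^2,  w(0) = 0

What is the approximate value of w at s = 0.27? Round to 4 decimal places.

0.0363

RK4: k1 = f(s_n, w_n); k2 = f(s_n + h/2, w_n + (h/2)·k1); k3 = f(s_n + h/2, w_n + (h/2)·k2); k4 = f(s_n + h, w_n + h·k3); w_{n+1} = w_n + (h/6)·(k1 + 2k2 + 2k3 + k4).
s=0.000000, w=0.000000:
  k1 = f(0.000000, 0.000000) = 0.000000
  k2 = f(0.135000, 0.000000) = 0.135000
  k3 = f(0.135000, 0.018225) = 0.134442
  k4 = f(0.270000, 0.036299) = 0.267786
  w ← 0.000000 + (0.27/6)·(k1 + 2k2 + 2k3 + k4) = 0.036300
w(0.27) ≈ 0.0363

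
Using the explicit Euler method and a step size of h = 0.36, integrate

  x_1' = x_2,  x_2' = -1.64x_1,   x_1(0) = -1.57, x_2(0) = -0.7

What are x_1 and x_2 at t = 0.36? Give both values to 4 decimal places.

Euler on (x_1,x_2): x_1_{n+1} = x_1_n + h·x_1', x_2_{n+1} = x_2_n + h·x_2'.
0.000000: (-1.570000, -0.700000); f=(-0.700000, 2.574800) → (-1.822000, 0.226928)
(x_1(0.36), x_2(0.36)) ≈ (-1.8220, 0.2269)

-1.8220, 0.2269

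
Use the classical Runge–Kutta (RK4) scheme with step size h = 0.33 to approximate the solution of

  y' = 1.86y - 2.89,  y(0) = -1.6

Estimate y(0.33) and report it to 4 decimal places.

RK4: k1 = f(s_n, y_n); k2 = f(s_n + h/2, y_n + (h/2)·k1); k3 = f(s_n + h/2, y_n + (h/2)·k2); k4 = f(s_n + h, y_n + h·k3); y_{n+1} = y_n + (h/6)·(k1 + 2k2 + 2k3 + k4).
s=0.000000, y=-1.600000:
  k1 = f(0.000000, -1.600000) = -5.866000
  k2 = f(0.165000, -2.567890) = -7.666275
  k3 = f(0.165000, -2.864935) = -8.218780
  k4 = f(0.330000, -4.312197) = -10.910687
  y ← -1.600000 + (0.33/6)·(k1 + 2k2 + 2k3 + k4) = -4.270074
y(0.33) ≈ -4.2701

-4.2701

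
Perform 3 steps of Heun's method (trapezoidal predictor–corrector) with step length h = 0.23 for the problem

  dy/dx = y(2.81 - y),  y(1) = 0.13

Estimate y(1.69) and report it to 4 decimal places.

0.6762

Heun: k1 = f(x_n, y_n); k2 = f(x_n + h, y_n + h·k1); y_{n+1} = y_n + (h/2)·(k1 + k2).
x=1.000000, y=0.130000:
  k1 = f(1.000000, 0.130000) = 0.348400
  k2 = f(1.230000, 0.210132) = 0.546315
  y ← 0.130000 + (0.23/2)·(0.348400 + 0.546315) = 0.232892
x=1.230000, y=0.232892:
  k1 = f(1.230000, 0.232892) = 0.600188
  k2 = f(1.460000, 0.370936) = 0.904736
  y ← 0.232892 + (0.23/2)·(0.600188 + 0.904736) = 0.405959
x=1.460000, y=0.405959:
  k1 = f(1.460000, 0.405959) = 0.975941
  k2 = f(1.690000, 0.630425) = 1.374059
  y ← 0.405959 + (0.23/2)·(0.975941 + 1.374059) = 0.676209
y(1.69) ≈ 0.6762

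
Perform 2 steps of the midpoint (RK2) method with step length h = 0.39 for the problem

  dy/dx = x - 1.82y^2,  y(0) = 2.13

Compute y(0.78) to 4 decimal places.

1.9421

Midpoint: k1 = f(x_n, y_n); k2 = f(x_n + h/2, y_n + (h/2)·k1); y_{n+1} = y_n + h·k2.
x=0.000000, y=2.130000:
  k1 = f(0.000000, 2.130000) = -8.257158
  k2 = f(0.195000, 0.519854) = -0.296852
  y ← 2.130000 + 0.39·(-0.296852) = 2.014228
x=0.390000, y=2.014228:
  k1 = f(0.390000, 2.014228) = -6.993946
  k2 = f(0.585000, 0.650408) = -0.184916
  y ← 2.014228 + 0.39·(-0.184916) = 1.942110
y(0.78) ≈ 1.9421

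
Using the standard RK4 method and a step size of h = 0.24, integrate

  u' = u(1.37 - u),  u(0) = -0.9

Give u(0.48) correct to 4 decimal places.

RK4: k1 = f(t_n, u_n); k2 = f(t_n + h/2, u_n + (h/2)·k1); k3 = f(t_n + h/2, u_n + (h/2)·k2); k4 = f(t_n + h, u_n + h·k3); u_{n+1} = u_n + (h/6)·(k1 + 2k2 + 2k3 + k4).
t=0.000000, u=-0.900000:
  k1 = f(0.000000, -0.900000) = -2.043000
  k2 = f(0.120000, -1.145160) = -2.880261
  k3 = f(0.120000, -1.245631) = -3.258112
  k4 = f(0.240000, -1.681947) = -5.133213
  u ← -0.900000 + (0.24/6)·(k1 + 2k2 + 2k3 + k4) = -1.678118
t=0.240000, u=-1.678118:
  k1 = f(0.240000, -1.678118) = -5.115103
  k2 = f(0.360000, -2.291931) = -8.392891
  k3 = f(0.360000, -2.685265) = -10.889463
  k4 = f(0.480000, -4.291589) = -24.297218
  u ← -1.678118 + (0.24/6)·(k1 + 2k2 + 2k3 + k4) = -4.397200
u(0.48) ≈ -4.3972

-4.3972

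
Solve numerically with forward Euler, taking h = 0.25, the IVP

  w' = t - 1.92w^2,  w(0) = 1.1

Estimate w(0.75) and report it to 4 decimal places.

Euler: w_{n+1} = w_n + h·f(t_n, w_n).
t=0.000000, w=1.100000: f=-2.323200 → w ← 1.100000 + 0.25·(-2.323200) = 0.519200
t=0.250000, w=0.519200: f=-0.267572 → w ← 0.519200 + 0.25·(-0.267572) = 0.452307
t=0.500000, w=0.452307: f=0.107203 → w ← 0.452307 + 0.25·0.107203 = 0.479108
w(0.75) ≈ 0.4791

0.4791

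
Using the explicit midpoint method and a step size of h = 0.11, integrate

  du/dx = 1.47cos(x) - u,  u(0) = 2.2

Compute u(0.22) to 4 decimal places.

Midpoint: k1 = f(x_n, u_n); k2 = f(x_n + h/2, u_n + (h/2)·k1); u_{n+1} = u_n + h·k2.
x=0.000000, u=2.200000:
  k1 = f(0.000000, 2.200000) = -0.730000
  k2 = f(0.055000, 2.159850) = -0.692073
  u ← 2.200000 + 0.11·(-0.692073) = 2.123872
x=0.110000, u=2.123872:
  k1 = f(0.110000, 2.123872) = -0.662757
  k2 = f(0.165000, 2.087420) = -0.637385
  u ← 2.123872 + 0.11·(-0.637385) = 2.053760
u(0.22) ≈ 2.0538

2.0538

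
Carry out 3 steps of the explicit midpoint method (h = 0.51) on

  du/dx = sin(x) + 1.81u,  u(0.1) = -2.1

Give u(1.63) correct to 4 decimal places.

Midpoint: k1 = f(x_n, u_n); k2 = f(x_n + h/2, u_n + (h/2)·k1); u_{n+1} = u_n + h·k2.
x=0.100000, u=-2.100000:
  k1 = f(0.100000, -2.100000) = -3.701167
  k2 = f(0.355000, -3.043797) = -5.161683
  u ← -2.100000 + 0.51·(-5.161683) = -4.732458
x=0.610000, u=-4.732458:
  k1 = f(0.610000, -4.732458) = -7.992882
  k2 = f(0.865000, -6.770643) = -11.493769
  u ← -4.732458 + 0.51·(-11.493769) = -10.594281
x=1.120000, u=-10.594281:
  k1 = f(1.120000, -10.594281) = -18.275548
  k2 = f(1.375000, -15.254545) = -26.629834
  u ← -10.594281 + 0.51·(-26.629834) = -24.175496
u(1.63) ≈ -24.1755

-24.1755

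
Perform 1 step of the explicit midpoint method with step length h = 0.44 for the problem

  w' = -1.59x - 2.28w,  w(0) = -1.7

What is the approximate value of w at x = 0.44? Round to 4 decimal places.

Midpoint: k1 = f(x_n, w_n); k2 = f(x_n + h/2, w_n + (h/2)·k1); w_{n+1} = w_n + h·k2.
x=0.000000, w=-1.700000:
  k1 = f(0.000000, -1.700000) = 3.876000
  k2 = f(0.220000, -0.847280) = 1.581998
  w ← -1.700000 + 0.44·1.581998 = -1.003921
w(0.44) ≈ -1.0039

-1.0039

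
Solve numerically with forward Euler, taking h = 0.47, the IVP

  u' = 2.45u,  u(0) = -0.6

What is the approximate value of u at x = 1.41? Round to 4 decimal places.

Euler: u_{n+1} = u_n + h·f(x_n, u_n).
x=0.000000, u=-0.600000: f=-1.470000 → u ← -0.600000 + 0.47·(-1.470000) = -1.290900
x=0.470000, u=-1.290900: f=-3.162705 → u ← -1.290900 + 0.47·(-3.162705) = -2.777371
x=0.940000, u=-2.777371: f=-6.804560 → u ← -2.777371 + 0.47·(-6.804560) = -5.975514
u(1.41) ≈ -5.9755

-5.9755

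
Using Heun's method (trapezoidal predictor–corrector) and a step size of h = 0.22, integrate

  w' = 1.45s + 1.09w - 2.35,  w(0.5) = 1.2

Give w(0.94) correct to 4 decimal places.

Heun: k1 = f(s_n, w_n); k2 = f(s_n + h, w_n + h·k1); w_{n+1} = w_n + (h/2)·(k1 + k2).
s=0.500000, w=1.200000:
  k1 = f(0.500000, 1.200000) = -0.317000
  k2 = f(0.720000, 1.130260) = -0.074017
  w ← 1.200000 + (0.22/2)·(-0.317000 + (-0.074017)) = 1.156988
s=0.720000, w=1.156988:
  k1 = f(0.720000, 1.156988) = -0.044883
  k2 = f(0.940000, 1.147114) = 0.263354
  w ← 1.156988 + (0.22/2)·(-0.044883 + 0.263354) = 1.181020
w(0.94) ≈ 1.1810

1.1810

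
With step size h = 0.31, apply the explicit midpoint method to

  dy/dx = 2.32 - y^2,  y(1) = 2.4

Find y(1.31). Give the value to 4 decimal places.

Midpoint: k1 = f(x_n, y_n); k2 = f(x_n + h/2, y_n + (h/2)·k1); y_{n+1} = y_n + h·k2.
x=1.000000, y=2.400000:
  k1 = f(1.000000, 2.400000) = -3.440000
  k2 = f(1.155000, 1.866800) = -1.164942
  y ← 2.400000 + 0.31·(-1.164942) = 2.038868
y(1.31) ≈ 2.0389

2.0389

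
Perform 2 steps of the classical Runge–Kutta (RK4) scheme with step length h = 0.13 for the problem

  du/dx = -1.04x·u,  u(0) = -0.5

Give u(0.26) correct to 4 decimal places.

RK4: k1 = f(x_n, u_n); k2 = f(x_n + h/2, u_n + (h/2)·k1); k3 = f(x_n + h/2, u_n + (h/2)·k2); k4 = f(x_n + h, u_n + h·k3); u_{n+1} = u_n + (h/6)·(k1 + 2k2 + 2k3 + k4).
x=0.000000, u=-0.500000:
  k1 = f(0.000000, -0.500000) = 0.000000
  k2 = f(0.065000, -0.500000) = 0.033800
  k3 = f(0.065000, -0.497803) = 0.033651
  k4 = f(0.130000, -0.495625) = 0.067009
  u ← -0.500000 + (0.13/6)·(k1 + 2k2 + 2k3 + k4) = -0.495625
x=0.130000, u=-0.495625:
  k1 = f(0.130000, -0.495625) = 0.067009
  k2 = f(0.195000, -0.491270) = 0.099629
  k3 = f(0.195000, -0.489149) = 0.099199
  k4 = f(0.260000, -0.482729) = 0.130530
  u ← -0.495625 + (0.13/6)·(k1 + 2k2 + 2k3 + k4) = -0.482729
u(0.26) ≈ -0.4827

-0.4827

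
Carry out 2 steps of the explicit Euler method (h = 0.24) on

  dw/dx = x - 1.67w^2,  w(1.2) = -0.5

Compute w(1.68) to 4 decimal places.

-0.0057

Euler: w_{n+1} = w_n + h·f(x_n, w_n).
x=1.200000, w=-0.500000: f=0.782500 → w ← -0.500000 + 0.24·0.782500 = -0.312200
x=1.440000, w=-0.312200: f=1.277227 → w ← -0.312200 + 0.24·1.277227 = -0.005666
w(1.68) ≈ -0.0057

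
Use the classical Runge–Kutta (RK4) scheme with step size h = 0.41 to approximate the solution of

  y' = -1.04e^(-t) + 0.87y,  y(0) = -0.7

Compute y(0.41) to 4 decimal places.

RK4: k1 = f(t_n, y_n); k2 = f(t_n + h/2, y_n + (h/2)·k1); k3 = f(t_n + h/2, y_n + (h/2)·k2); k4 = f(t_n + h, y_n + h·k3); y_{n+1} = y_n + (h/6)·(k1 + 2k2 + 2k3 + k4).
t=0.000000, y=-0.700000:
  k1 = f(0.000000, -0.700000) = -1.649000
  k2 = f(0.205000, -1.038045) = -1.750332
  k3 = f(0.205000, -1.058818) = -1.768405
  k4 = f(0.410000, -1.425046) = -1.929986
  y ← -0.700000 + (0.41/6)·(k1 + 2k2 + 2k3 + k4) = -1.425458
y(0.41) ≈ -1.4255

-1.4255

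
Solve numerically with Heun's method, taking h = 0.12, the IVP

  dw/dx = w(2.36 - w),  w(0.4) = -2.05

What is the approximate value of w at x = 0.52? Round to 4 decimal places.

Heun: k1 = f(x_n, w_n); k2 = f(x_n + h, w_n + h·k1); w_{n+1} = w_n + (h/2)·(k1 + k2).
x=0.400000, w=-2.050000:
  k1 = f(0.400000, -2.050000) = -9.040500
  k2 = f(0.520000, -3.134860) = -17.225617
  w ← -2.050000 + (0.12/2)·(-9.040500 + (-17.225617)) = -3.625967
w(0.52) ≈ -3.6260

-3.6260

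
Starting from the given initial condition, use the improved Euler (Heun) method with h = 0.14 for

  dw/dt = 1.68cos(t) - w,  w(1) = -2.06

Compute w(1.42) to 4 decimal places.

Heun: k1 = f(t_n, w_n); k2 = f(t_n + h, w_n + h·k1); w_{n+1} = w_n + (h/2)·(k1 + k2).
t=1.000000, w=-2.060000:
  k1 = f(1.000000, -2.060000) = 2.967708
  k2 = f(1.140000, -1.644521) = 2.346080
  w ← -2.060000 + (0.14/2)·(2.967708 + 2.346080) = -1.688035
t=1.140000, w=-1.688035:
  k1 = f(1.140000, -1.688035) = 2.389594
  k2 = f(1.280000, -1.353492) = 1.835173
  w ← -1.688035 + (0.14/2)·(2.389594 + 1.835173) = -1.392301
t=1.280000, w=-1.392301:
  k1 = f(1.280000, -1.392301) = 1.873983
  k2 = f(1.420000, -1.129944) = 1.382322
  w ← -1.392301 + (0.14/2)·(1.873983 + 1.382322) = -1.164360
w(1.42) ≈ -1.1644

-1.1644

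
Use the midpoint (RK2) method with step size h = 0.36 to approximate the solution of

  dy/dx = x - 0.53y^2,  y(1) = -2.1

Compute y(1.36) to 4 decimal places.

-2.7206

Midpoint: k1 = f(x_n, y_n); k2 = f(x_n + h/2, y_n + (h/2)·k1); y_{n+1} = y_n + h·k2.
x=1.000000, y=-2.100000:
  k1 = f(1.000000, -2.100000) = -1.337300
  k2 = f(1.180000, -2.340714) = -1.723839
  y ← -2.100000 + 0.36·(-1.723839) = -2.720582
y(1.36) ≈ -2.7206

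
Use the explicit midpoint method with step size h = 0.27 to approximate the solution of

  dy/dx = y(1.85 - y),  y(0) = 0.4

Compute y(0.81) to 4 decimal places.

1.0224

Midpoint: k1 = f(x_n, y_n); k2 = f(x_n + h/2, y_n + (h/2)·k1); y_{n+1} = y_n + h·k2.
x=0.000000, y=0.400000:
  k1 = f(0.000000, 0.400000) = 0.580000
  k2 = f(0.135000, 0.478300) = 0.656084
  y ← 0.400000 + 0.27·0.656084 = 0.577143
x=0.270000, y=0.577143:
  k1 = f(0.270000, 0.577143) = 0.734620
  k2 = f(0.405000, 0.676316) = 0.793781
  y ← 0.577143 + 0.27·0.793781 = 0.791464
x=0.540000, y=0.791464:
  k1 = f(0.540000, 0.791464) = 0.837793
  k2 = f(0.675000, 0.904566) = 0.855207
  y ← 0.791464 + 0.27·0.855207 = 1.022370
y(0.81) ≈ 1.0224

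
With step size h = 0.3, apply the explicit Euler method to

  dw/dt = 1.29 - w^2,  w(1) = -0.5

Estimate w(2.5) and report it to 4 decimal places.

1.0232

Euler: w_{n+1} = w_n + h·f(t_n, w_n).
t=1.000000, w=-0.500000: f=1.040000 → w ← -0.500000 + 0.3·1.040000 = -0.188000
t=1.300000, w=-0.188000: f=1.254656 → w ← -0.188000 + 0.3·1.254656 = 0.188397
t=1.600000, w=0.188397: f=1.254507 → w ← 0.188397 + 0.3·1.254507 = 0.564749
t=1.900000, w=0.564749: f=0.971059 → w ← 0.564749 + 0.3·0.971059 = 0.856066
t=2.200000, w=0.856066: f=0.557150 → w ← 0.856066 + 0.3·0.557150 = 1.023212
w(2.5) ≈ 1.0232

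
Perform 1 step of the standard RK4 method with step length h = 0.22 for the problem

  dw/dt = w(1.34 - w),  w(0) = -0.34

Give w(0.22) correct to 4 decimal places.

RK4: k1 = f(t_n, w_n); k2 = f(t_n + h/2, w_n + (h/2)·k1); k3 = f(t_n + h/2, w_n + (h/2)·k2); k4 = f(t_n + h, w_n + h·k3); w_{n+1} = w_n + (h/6)·(k1 + 2k2 + 2k3 + k4).
t=0.000000, w=-0.340000:
  k1 = f(0.000000, -0.340000) = -0.571200
  k2 = f(0.110000, -0.402832) = -0.702069
  k3 = f(0.110000, -0.417228) = -0.733164
  k4 = f(0.220000, -0.501296) = -0.923034
  w ← -0.340000 + (0.22/6)·(k1 + 2k2 + 2k3 + k4) = -0.500039
w(0.22) ≈ -0.5000

-0.5000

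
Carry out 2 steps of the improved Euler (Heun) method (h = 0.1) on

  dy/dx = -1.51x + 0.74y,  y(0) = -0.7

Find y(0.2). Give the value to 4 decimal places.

Heun: k1 = f(x_n, y_n); k2 = f(x_n + h, y_n + h·k1); y_{n+1} = y_n + (h/2)·(k1 + k2).
x=0.000000, y=-0.700000:
  k1 = f(0.000000, -0.700000) = -0.518000
  k2 = f(0.100000, -0.751800) = -0.707332
  y ← -0.700000 + (0.1/2)·(-0.518000 + (-0.707332)) = -0.761267
x=0.100000, y=-0.761267:
  k1 = f(0.100000, -0.761267) = -0.714337
  k2 = f(0.200000, -0.832700) = -0.918198
  y ← -0.761267 + (0.1/2)·(-0.714337 + (-0.918198)) = -0.842893
y(0.2) ≈ -0.8429

-0.8429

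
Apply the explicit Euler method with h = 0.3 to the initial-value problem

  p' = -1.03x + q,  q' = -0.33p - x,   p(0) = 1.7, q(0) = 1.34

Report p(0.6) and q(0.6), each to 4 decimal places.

Euler on (p,q): p_{n+1} = p_n + h·p', q_{n+1} = q_n + h·q'.
0.000000: (1.700000, 1.340000); f=(1.340000, -0.561000) → (2.102000, 1.171700)
0.300000: (2.102000, 1.171700); f=(0.862700, -0.993660) → (2.360810, 0.873602)
(p(0.6), q(0.6)) ≈ (2.3608, 0.8736)

2.3608, 0.8736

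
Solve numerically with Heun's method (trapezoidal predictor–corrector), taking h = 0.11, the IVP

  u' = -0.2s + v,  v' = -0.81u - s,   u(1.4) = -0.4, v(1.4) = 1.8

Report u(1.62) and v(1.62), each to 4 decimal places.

Heun on (u,v): k1 = f(s_n, state_n); k2 = f(s_n + h, state_n + h·k1); state_{n+1} = state_n + (h/2)·(k1 + k2).
1.400000: (-0.400000, 1.800000)
  k1 = (1.520000, -1.076000)
  predictor → (-0.232800, 1.681640)
  k2 = (1.379640, -1.321432)
  → (-0.240520, 1.668141)
1.510000: (-0.240520, 1.668141)
  k1 = (1.366141, -1.315179)
  predictor → (-0.090244, 1.523472)
  k2 = (1.199472, -1.546902)
  → (-0.099411, 1.510727)
(u(1.62), v(1.62)) ≈ (-0.0994, 1.5107)

-0.0994, 1.5107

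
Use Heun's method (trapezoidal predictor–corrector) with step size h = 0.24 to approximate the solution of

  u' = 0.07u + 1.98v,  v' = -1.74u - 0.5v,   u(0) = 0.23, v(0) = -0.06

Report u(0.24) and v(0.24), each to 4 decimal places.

Heun on (u,v): k1 = f(t_n, state_n); k2 = f(t_n + h, state_n + h·k1); state_{n+1} = state_n + (h/2)·(k1 + k2).
0.000000: (0.230000, -0.060000)
  k1 = (-0.102700, -0.370200)
  predictor → (0.205352, -0.148848)
  k2 = (-0.280344, -0.282888)
  → (0.184035, -0.138371)
(u(0.24), v(0.24)) ≈ (0.1840, -0.1384)

0.1840, -0.1384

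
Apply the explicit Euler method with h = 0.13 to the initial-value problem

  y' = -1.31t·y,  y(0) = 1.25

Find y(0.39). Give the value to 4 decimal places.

1.1682

Euler: y_{n+1} = y_n + h·f(t_n, y_n).
t=0.000000, y=1.250000: f=0.000000 → y ← 1.250000 + 0.13·0.000000 = 1.250000
t=0.130000, y=1.250000: f=-0.212875 → y ← 1.250000 + 0.13·(-0.212875) = 1.222326
t=0.260000, y=1.222326: f=-0.416324 → y ← 1.222326 + 0.13·(-0.416324) = 1.168204
y(0.39) ≈ 1.1682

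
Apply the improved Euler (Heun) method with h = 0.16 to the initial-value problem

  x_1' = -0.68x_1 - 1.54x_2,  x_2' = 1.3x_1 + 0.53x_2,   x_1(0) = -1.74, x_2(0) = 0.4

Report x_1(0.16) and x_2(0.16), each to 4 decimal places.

-1.6138, 0.0675

Heun on (x_1,x_2): k1 = f(s_n, state_n); k2 = f(s_n + h, state_n + h·k1); state_{n+1} = state_n + (h/2)·(k1 + k2).
0.000000: (-1.740000, 0.400000)
  k1 = (0.567200, -2.050000)
  predictor → (-1.649248, 0.072000)
  k2 = (1.010609, -2.105862)
  → (-1.613775, 0.067531)
(x_1(0.16), x_2(0.16)) ≈ (-1.6138, 0.0675)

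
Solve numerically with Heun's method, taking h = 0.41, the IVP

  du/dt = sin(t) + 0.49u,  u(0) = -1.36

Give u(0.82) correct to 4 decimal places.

-1.6800

Heun: k1 = f(t_n, u_n); k2 = f(t_n + h, u_n + h·k1); u_{n+1} = u_n + (h/2)·(k1 + k2).
t=0.000000, u=-1.360000:
  k1 = f(0.000000, -1.360000) = -0.666400
  k2 = f(0.410000, -1.633224) = -0.401670
  u ← -1.360000 + (0.41/2)·(-0.666400 + (-0.401670)) = -1.578954
t=0.410000, u=-1.578954:
  k1 = f(0.410000, -1.578954) = -0.375078
  k2 = f(0.820000, -1.732737) = -0.117895
  u ← -1.578954 + (0.41/2)·(-0.375078 + (-0.117895)) = -1.680014
u(0.82) ≈ -1.6800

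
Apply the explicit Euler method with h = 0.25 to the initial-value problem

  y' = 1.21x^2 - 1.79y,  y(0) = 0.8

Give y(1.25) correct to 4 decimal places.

0.4640

Euler: y_{n+1} = y_n + h·f(x_n, y_n).
x=0.000000, y=0.800000: f=-1.432000 → y ← 0.800000 + 0.25·(-1.432000) = 0.442000
x=0.250000, y=0.442000: f=-0.715555 → y ← 0.442000 + 0.25·(-0.715555) = 0.263111
x=0.500000, y=0.263111: f=-0.168469 → y ← 0.263111 + 0.25·(-0.168469) = 0.220994
x=0.750000, y=0.220994: f=0.285046 → y ← 0.220994 + 0.25·0.285046 = 0.292255
x=1.000000, y=0.292255: f=0.686863 → y ← 0.292255 + 0.25·0.686863 = 0.463971
y(1.25) ≈ 0.4640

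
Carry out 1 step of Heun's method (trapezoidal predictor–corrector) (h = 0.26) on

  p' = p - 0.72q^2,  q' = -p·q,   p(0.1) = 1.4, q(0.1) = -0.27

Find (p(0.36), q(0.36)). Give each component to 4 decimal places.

Heun on (p,q): k1 = f(s_n, state_n); k2 = f(s_n + h, state_n + h·k1); state_{n+1} = state_n + (h/2)·(k1 + k2).
0.100000: (1.400000, -0.270000)
  k1 = (1.347512, 0.378000)
  predictor → (1.750353, -0.171720)
  k2 = (1.729122, 0.300571)
  → (1.799962, -0.181786)
(p(0.36), q(0.36)) ≈ (1.8000, -0.1818)

1.8000, -0.1818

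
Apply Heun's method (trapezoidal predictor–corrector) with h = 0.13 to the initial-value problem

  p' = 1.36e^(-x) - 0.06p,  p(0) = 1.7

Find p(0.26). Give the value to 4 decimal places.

Heun: k1 = f(x_n, p_n); k2 = f(x_n + h, p_n + h·k1); p_{n+1} = p_n + (h/2)·(k1 + k2).
x=0.000000, p=1.700000:
  k1 = f(0.000000, 1.700000) = 1.258000
  k2 = f(0.130000, 1.863540) = 1.082397
  p ← 1.700000 + (0.13/2)·(1.258000 + 1.082397) = 1.852126
x=0.130000, p=1.852126:
  k1 = f(0.130000, 1.852126) = 1.083082
  k2 = f(0.260000, 1.992927) = 0.929055
  p ← 1.852126 + (0.13/2)·(1.083082 + 0.929055) = 1.982915
p(0.26) ≈ 1.9829

1.9829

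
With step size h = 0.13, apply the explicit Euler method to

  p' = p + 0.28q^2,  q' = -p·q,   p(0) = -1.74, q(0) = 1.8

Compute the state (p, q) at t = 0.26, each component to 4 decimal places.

Euler on (p,q): p_{n+1} = p_n + h·p', q_{n+1} = q_n + h·q'.
0.000000: (-1.740000, 1.800000); f=(-0.832800, 3.132000) → (-1.848264, 2.207160)
0.130000: (-1.848264, 2.207160); f=(-0.484229, 4.079414) → (-1.911214, 2.737484)
(p(0.26), q(0.26)) ≈ (-1.9112, 2.7375)

-1.9112, 2.7375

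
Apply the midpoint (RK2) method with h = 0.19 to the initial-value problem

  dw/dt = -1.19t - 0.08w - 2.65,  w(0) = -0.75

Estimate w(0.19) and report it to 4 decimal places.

Midpoint: k1 = f(t_n, w_n); k2 = f(t_n + h/2, w_n + (h/2)·k1); w_{n+1} = w_n + h·k2.
t=0.000000, w=-0.750000:
  k1 = f(0.000000, -0.750000) = -2.590000
  k2 = f(0.095000, -0.996050) = -2.683366
  w ← -0.750000 + 0.19·(-2.683366) = -1.259840
w(0.19) ≈ -1.2598

-1.2598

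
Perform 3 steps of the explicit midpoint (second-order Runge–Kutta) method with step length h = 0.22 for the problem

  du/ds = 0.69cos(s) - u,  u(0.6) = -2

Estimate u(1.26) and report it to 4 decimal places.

Midpoint: k1 = f(s_n, u_n); k2 = f(s_n + h/2, u_n + (h/2)·k1); u_{n+1} = u_n + h·k2.
s=0.600000, u=-2.000000:
  k1 = f(0.600000, -2.000000) = 2.569482
  k2 = f(0.710000, -1.717357) = 2.240627
  u ← -2.000000 + 0.22·2.240627 = -1.507062
s=0.820000, u=-1.507062:
  k1 = f(0.820000, -1.507062) = 1.977795
  k2 = f(0.930000, -1.289505) = 1.702010
  u ← -1.507062 + 0.22·1.702010 = -1.132620
s=1.040000, u=-1.132620:
  k1 = f(1.040000, -1.132620) = 1.481912
  k2 = f(1.150000, -0.969610) = 1.251466
  u ← -1.132620 + 0.22·1.251466 = -0.857297
u(1.26) ≈ -0.8573

-0.8573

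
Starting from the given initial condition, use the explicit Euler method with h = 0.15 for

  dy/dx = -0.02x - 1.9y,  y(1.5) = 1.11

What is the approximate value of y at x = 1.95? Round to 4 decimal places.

0.3945

Euler: y_{n+1} = y_n + h·f(x_n, y_n).
x=1.500000, y=1.110000: f=-2.139000 → y ← 1.110000 + 0.15·(-2.139000) = 0.789150
x=1.650000, y=0.789150: f=-1.532385 → y ← 0.789150 + 0.15·(-1.532385) = 0.559292
x=1.800000, y=0.559292: f=-1.098655 → y ← 0.559292 + 0.15·(-1.098655) = 0.394494
y(1.95) ≈ 0.3945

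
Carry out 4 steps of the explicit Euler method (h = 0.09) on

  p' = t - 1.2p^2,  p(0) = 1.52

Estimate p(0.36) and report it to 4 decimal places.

Euler: p_{n+1} = p_n + h·f(t_n, p_n).
t=0.000000, p=1.520000: f=-2.772480 → p ← 1.520000 + 0.09·(-2.772480) = 1.270477
t=0.090000, p=1.270477: f=-1.846934 → p ← 1.270477 + 0.09·(-1.846934) = 1.104253
t=0.180000, p=1.104253: f=-1.283249 → p ← 1.104253 + 0.09·(-1.283249) = 0.988760
t=0.270000, p=0.988760: f=-0.903176 → p ← 0.988760 + 0.09·(-0.903176) = 0.907474
p(0.36) ≈ 0.9075

0.9075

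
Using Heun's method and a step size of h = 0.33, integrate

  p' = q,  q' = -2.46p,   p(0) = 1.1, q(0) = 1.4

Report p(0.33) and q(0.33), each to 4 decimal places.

Heun on (p,q): k1 = f(x_n, state_n); k2 = f(x_n + h, state_n + h·k1); state_{n+1} = state_n + (h/2)·(k1 + k2).
0.000000: (1.100000, 1.400000)
  k1 = (1.400000, -2.706000)
  predictor → (1.562000, 0.507020)
  k2 = (0.507020, -3.842520)
  → (1.414658, 0.319494)
(p(0.33), q(0.33)) ≈ (1.4147, 0.3195)

1.4147, 0.3195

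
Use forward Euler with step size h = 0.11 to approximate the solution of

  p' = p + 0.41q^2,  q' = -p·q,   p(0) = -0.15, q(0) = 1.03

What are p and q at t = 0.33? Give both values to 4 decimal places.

-0.0406, 1.0703

Euler on (p,q): p_{n+1} = p_n + h·p', q_{n+1} = q_n + h·q'.
0.000000: (-0.150000, 1.030000); f=(0.284969, 0.154500) → (-0.118653, 1.046995)
0.110000: (-0.118653, 1.046995); f=(0.330788, 0.124230) → (-0.082267, 1.060660)
0.220000: (-0.082267, 1.060660); f=(0.378983, 0.087257) → (-0.040579, 1.070259)
(p(0.33), q(0.33)) ≈ (-0.0406, 1.0703)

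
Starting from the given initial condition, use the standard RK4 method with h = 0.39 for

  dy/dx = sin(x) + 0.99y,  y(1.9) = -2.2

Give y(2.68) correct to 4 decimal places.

RK4: k1 = f(x_n, y_n); k2 = f(x_n + h/2, y_n + (h/2)·k1); k3 = f(x_n + h/2, y_n + (h/2)·k2); k4 = f(x_n + h, y_n + h·k3); y_{n+1} = y_n + (h/6)·(k1 + 2k2 + 2k3 + k4).
x=1.900000, y=-2.200000:
  k1 = f(1.900000, -2.200000) = -1.231700
  k2 = f(2.095000, -2.440181) = -1.550057
  k3 = f(2.095000, -2.502261) = -1.611516
  k4 = f(2.290000, -2.828491) = -2.047876
  y ← -2.200000 + (0.39/6)·(k1 + 2k2 + 2k3 + k4) = -2.824177
x=2.290000, y=-2.824177:
  k1 = f(2.290000, -2.824177) = -2.043604
  k2 = f(2.485000, -3.222680) = -2.580031
  k3 = f(2.485000, -3.327283) = -2.683589
  k4 = f(2.680000, -3.870776) = -3.386694
  y ← -2.824177 + (0.39/6)·(k1 + 2k2 + 2k3 + k4) = -3.861417
y(2.68) ≈ -3.8614

-3.8614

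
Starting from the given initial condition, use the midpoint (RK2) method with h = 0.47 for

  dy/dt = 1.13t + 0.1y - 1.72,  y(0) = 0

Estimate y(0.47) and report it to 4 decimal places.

Midpoint: k1 = f(t_n, y_n); k2 = f(t_n + h/2, y_n + (h/2)·k1); y_{n+1} = y_n + h·k2.
t=0.000000, y=0.000000:
  k1 = f(0.000000, 0.000000) = -1.720000
  k2 = f(0.235000, -0.404200) = -1.494870
  y ← 0.000000 + 0.47·(-1.494870) = -0.702589
y(0.47) ≈ -0.7026

-0.7026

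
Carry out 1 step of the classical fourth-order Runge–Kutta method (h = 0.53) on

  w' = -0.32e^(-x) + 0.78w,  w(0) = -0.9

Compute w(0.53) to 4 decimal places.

RK4: k1 = f(x_n, w_n); k2 = f(x_n + h/2, w_n + (h/2)·k1); k3 = f(x_n + h/2, w_n + (h/2)·k2); k4 = f(x_n + h, w_n + h·k3); w_{n+1} = w_n + (h/6)·(k1 + 2k2 + 2k3 + k4).
x=0.000000, w=-0.900000:
  k1 = f(0.000000, -0.900000) = -1.022000
  k2 = f(0.265000, -1.170830) = -1.158753
  k3 = f(0.265000, -1.207070) = -1.187020
  k4 = f(0.530000, -1.529121) = -1.381068
  w ← -0.900000 + (0.53/6)·(k1 + 2k2 + 2k3 + k4) = -1.526691
w(0.53) ≈ -1.5267

-1.5267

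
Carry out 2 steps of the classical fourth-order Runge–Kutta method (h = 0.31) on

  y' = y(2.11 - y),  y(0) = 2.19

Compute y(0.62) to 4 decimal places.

RK4: k1 = f(s_n, y_n); k2 = f(s_n + h/2, y_n + (h/2)·k1); k3 = f(s_n + h/2, y_n + (h/2)·k2); k4 = f(s_n + h, y_n + h·k3); y_{n+1} = y_n + (h/6)·(k1 + 2k2 + 2k3 + k4).
s=0.000000, y=2.190000:
  k1 = f(0.000000, 2.190000) = -0.175200
  k2 = f(0.155000, 2.162844) = -0.114293
  k3 = f(0.155000, 2.172285) = -0.135300
  k4 = f(0.310000, 2.148057) = -0.081749
  y ← 2.190000 + (0.31/6)·(k1 + 2k2 + 2k3 + k4) = 2.150933
s=0.310000, y=2.150933:
  k1 = f(0.310000, 2.150933) = -0.088044
  k2 = f(0.465000, 2.137286) = -0.058318
  k3 = f(0.465000, 2.141894) = -0.068313
  k4 = f(0.620000, 2.129756) = -0.042076
  y ← 2.150933 + (0.31/6)·(k1 + 2k2 + 2k3 + k4) = 2.131125
y(0.62) ≈ 2.1311

2.1311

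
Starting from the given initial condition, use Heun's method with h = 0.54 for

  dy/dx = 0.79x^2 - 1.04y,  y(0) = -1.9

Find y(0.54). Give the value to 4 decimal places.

-1.0704

Heun: k1 = f(x_n, y_n); k2 = f(x_n + h, y_n + h·k1); y_{n+1} = y_n + (h/2)·(k1 + k2).
x=0.000000, y=-1.900000:
  k1 = f(0.000000, -1.900000) = 1.976000
  k2 = f(0.540000, -0.832960) = 1.096642
  y ← -1.900000 + (0.54/2)·(1.976000 + 1.096642) = -1.070387
y(0.54) ≈ -1.0704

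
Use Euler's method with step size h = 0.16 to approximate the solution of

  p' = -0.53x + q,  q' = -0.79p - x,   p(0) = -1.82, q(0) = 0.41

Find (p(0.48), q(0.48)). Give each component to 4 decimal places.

Euler on (p,q): p_{n+1} = p_n + h·p', q_{n+1} = q_n + h·q'.
0.000000: (-1.820000, 0.410000); f=(0.410000, 1.437800) → (-1.754400, 0.640048)
0.160000: (-1.754400, 0.640048); f=(0.555248, 1.225976) → (-1.665560, 0.836204)
0.320000: (-1.665560, 0.836204); f=(0.666604, 0.995793) → (-1.558904, 0.995531)
(p(0.48), q(0.48)) ≈ (-1.5589, 0.9955)

-1.5589, 0.9955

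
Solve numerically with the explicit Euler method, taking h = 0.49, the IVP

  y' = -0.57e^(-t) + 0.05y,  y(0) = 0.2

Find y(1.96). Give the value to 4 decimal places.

Euler: y_{n+1} = y_n + h·f(t_n, y_n).
t=0.000000, y=0.200000: f=-0.560000 → y ← 0.200000 + 0.49·(-0.560000) = -0.074400
t=0.490000, y=-0.074400: f=-0.352917 → y ← -0.074400 + 0.49·(-0.352917) = -0.247329
t=0.980000, y=-0.247329: f=-0.226294 → y ← -0.247329 + 0.49·(-0.226294) = -0.358213
t=1.470000, y=-0.358213: f=-0.148968 → y ← -0.358213 + 0.49·(-0.148968) = -0.431208
y(1.96) ≈ -0.4312

-0.4312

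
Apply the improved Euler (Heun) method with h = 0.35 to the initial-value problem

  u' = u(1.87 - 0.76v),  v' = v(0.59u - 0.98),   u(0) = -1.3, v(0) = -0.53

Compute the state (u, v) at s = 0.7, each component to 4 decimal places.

Heun on (u,v): k1 = f(s_n, state_n); k2 = f(s_n + h, state_n + h·k1); state_{n+1} = state_n + (h/2)·(k1 + k2).
0.000000: (-1.300000, -0.530000)
  k1 = (-2.954640, 0.925910)
  predictor → (-2.334124, -0.205932)
  k2 = (-4.730121, 0.485408)
  → (-2.644833, -0.283019)
0.350000: (-2.644833, -0.283019)
  k1 = (-5.514728, 0.718997)
  predictor → (-4.574988, -0.031370)
  k2 = (-8.664302, 0.115419)
  → (-5.126163, -0.136996)
(u(0.7), v(0.7)) ≈ (-5.1262, -0.1370)

-5.1262, -0.1370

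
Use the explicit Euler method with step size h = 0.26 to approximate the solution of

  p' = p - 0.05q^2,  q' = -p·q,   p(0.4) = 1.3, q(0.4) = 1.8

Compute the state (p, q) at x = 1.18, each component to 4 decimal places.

2.5040, 0.3360

Euler on (p,q): p_{n+1} = p_n + h·p', q_{n+1} = q_n + h·q'.
0.400000: (1.300000, 1.800000); f=(1.138000, -2.340000) → (1.595880, 1.191600)
0.660000: (1.595880, 1.191600); f=(1.524884, -1.901651) → (1.992350, 0.697171)
0.920000: (1.992350, 0.697171); f=(1.968048, -1.389008) → (2.504042, 0.336029)
(p(1.18), q(1.18)) ≈ (2.5040, 0.3360)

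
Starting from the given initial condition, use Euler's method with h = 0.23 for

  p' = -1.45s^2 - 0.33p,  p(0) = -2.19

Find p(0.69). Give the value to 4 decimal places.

-1.8151

Euler: p_{n+1} = p_n + h·f(s_n, p_n).
s=0.000000, p=-2.190000: f=0.722700 → p ← -2.190000 + 0.23·0.722700 = -2.023779
s=0.230000, p=-2.023779: f=0.591142 → p ← -2.023779 + 0.23·0.591142 = -1.887816
s=0.460000, p=-1.887816: f=0.316159 → p ← -1.887816 + 0.23·0.316159 = -1.815100
p(0.69) ≈ -1.8151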